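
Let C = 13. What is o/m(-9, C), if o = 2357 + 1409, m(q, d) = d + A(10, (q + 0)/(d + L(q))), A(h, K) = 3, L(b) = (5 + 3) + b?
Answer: 1883/8 ≈ 235.38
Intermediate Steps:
L(b) = 8 + b
m(q, d) = 3 + d (m(q, d) = d + 3 = 3 + d)
o = 3766
o/m(-9, C) = 3766/(3 + 13) = 3766/16 = 3766*(1/16) = 1883/8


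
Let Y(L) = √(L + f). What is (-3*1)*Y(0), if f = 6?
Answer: -3*√6 ≈ -7.3485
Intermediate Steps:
Y(L) = √(6 + L) (Y(L) = √(L + 6) = √(6 + L))
(-3*1)*Y(0) = (-3*1)*√(6 + 0) = -3*√6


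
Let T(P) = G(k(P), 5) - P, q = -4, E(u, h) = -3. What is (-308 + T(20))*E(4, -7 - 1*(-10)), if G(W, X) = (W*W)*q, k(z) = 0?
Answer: 984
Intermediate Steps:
G(W, X) = -4*W**2 (G(W, X) = (W*W)*(-4) = W**2*(-4) = -4*W**2)
T(P) = -P (T(P) = -4*0**2 - P = -4*0 - P = 0 - P = -P)
(-308 + T(20))*E(4, -7 - 1*(-10)) = (-308 - 1*20)*(-3) = (-308 - 20)*(-3) = -328*(-3) = 984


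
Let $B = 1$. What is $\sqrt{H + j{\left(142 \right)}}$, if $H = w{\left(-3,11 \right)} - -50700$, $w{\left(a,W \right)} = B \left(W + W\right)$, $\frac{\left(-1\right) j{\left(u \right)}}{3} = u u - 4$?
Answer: $i \sqrt{9758} \approx 98.783 i$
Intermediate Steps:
$j{\left(u \right)} = 12 - 3 u^{2}$ ($j{\left(u \right)} = - 3 \left(u u - 4\right) = - 3 \left(u^{2} - 4\right) = - 3 \left(-4 + u^{2}\right) = 12 - 3 u^{2}$)
$w{\left(a,W \right)} = 2 W$ ($w{\left(a,W \right)} = 1 \left(W + W\right) = 1 \cdot 2 W = 2 W$)
$H = 50722$ ($H = 2 \cdot 11 - -50700 = 22 + 50700 = 50722$)
$\sqrt{H + j{\left(142 \right)}} = \sqrt{50722 + \left(12 - 3 \cdot 142^{2}\right)} = \sqrt{50722 + \left(12 - 60492\right)} = \sqrt{50722 - 60480} = \sqrt{-9758} = i \sqrt{9758}$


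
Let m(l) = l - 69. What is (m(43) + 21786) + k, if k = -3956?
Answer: 17804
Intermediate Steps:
m(l) = -69 + l
(m(43) + 21786) + k = ((-69 + 43) + 21786) - 3956 = (-26 + 21786) - 3956 = 21760 - 3956 = 17804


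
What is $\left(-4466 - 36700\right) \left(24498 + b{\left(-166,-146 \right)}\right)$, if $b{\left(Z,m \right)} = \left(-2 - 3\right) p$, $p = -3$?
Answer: $-1009102158$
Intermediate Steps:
$b{\left(Z,m \right)} = 15$ ($b{\left(Z,m \right)} = \left(-2 - 3\right) \left(-3\right) = \left(-5\right) \left(-3\right) = 15$)
$\left(-4466 - 36700\right) \left(24498 + b{\left(-166,-146 \right)}\right) = \left(-4466 - 36700\right) \left(24498 + 15\right) = \left(-41166\right) 24513 = -1009102158$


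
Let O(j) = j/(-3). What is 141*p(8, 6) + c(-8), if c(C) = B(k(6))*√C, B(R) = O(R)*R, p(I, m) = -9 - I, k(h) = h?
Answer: -2397 - 24*I*√2 ≈ -2397.0 - 33.941*I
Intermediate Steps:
O(j) = -j/3 (O(j) = j*(-⅓) = -j/3)
B(R) = -R²/3 (B(R) = (-R/3)*R = -R²/3)
c(C) = -12*√C (c(C) = (-⅓*6²)*√C = (-⅓*36)*√C = -12*√C)
141*p(8, 6) + c(-8) = 141*(-9 - 1*8) - 24*I*√2 = 141*(-9 - 8) - 24*I*√2 = 141*(-17) - 24*I*√2 = -2397 - 24*I*√2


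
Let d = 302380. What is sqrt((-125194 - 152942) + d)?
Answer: 2*sqrt(6061) ≈ 155.70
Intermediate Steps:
sqrt((-125194 - 152942) + d) = sqrt((-125194 - 152942) + 302380) = sqrt(-278136 + 302380) = sqrt(24244) = 2*sqrt(6061)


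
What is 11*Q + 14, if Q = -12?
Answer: -118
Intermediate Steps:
11*Q + 14 = 11*(-12) + 14 = -132 + 14 = -118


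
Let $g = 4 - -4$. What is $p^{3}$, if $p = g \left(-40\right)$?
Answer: $-32768000$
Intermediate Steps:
$g = 8$ ($g = 4 + 4 = 8$)
$p = -320$ ($p = 8 \left(-40\right) = -320$)
$p^{3} = \left(-320\right)^{3} = -32768000$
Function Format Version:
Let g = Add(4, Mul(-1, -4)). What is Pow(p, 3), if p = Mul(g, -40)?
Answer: -32768000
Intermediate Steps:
g = 8 (g = Add(4, 4) = 8)
p = -320 (p = Mul(8, -40) = -320)
Pow(p, 3) = Pow(-320, 3) = -32768000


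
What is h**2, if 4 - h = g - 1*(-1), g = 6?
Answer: 9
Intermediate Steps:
h = -3 (h = 4 - (6 - 1*(-1)) = 4 - (6 + 1) = 4 - 1*7 = 4 - 7 = -3)
h**2 = (-3)**2 = 9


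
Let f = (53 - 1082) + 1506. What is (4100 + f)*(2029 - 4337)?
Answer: -10563716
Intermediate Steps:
f = 477 (f = -1029 + 1506 = 477)
(4100 + f)*(2029 - 4337) = (4100 + 477)*(2029 - 4337) = 4577*(-2308) = -10563716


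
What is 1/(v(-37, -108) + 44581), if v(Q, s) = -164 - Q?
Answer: 1/44454 ≈ 2.2495e-5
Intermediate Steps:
1/(v(-37, -108) + 44581) = 1/((-164 - 1*(-37)) + 44581) = 1/((-164 + 37) + 44581) = 1/(-127 + 44581) = 1/44454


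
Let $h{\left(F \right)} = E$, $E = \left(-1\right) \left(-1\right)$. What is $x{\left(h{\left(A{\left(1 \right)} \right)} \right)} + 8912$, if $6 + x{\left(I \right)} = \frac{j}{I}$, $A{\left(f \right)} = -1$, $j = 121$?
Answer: $9027$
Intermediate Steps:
$E = 1$
$h{\left(F \right)} = 1$
$x{\left(I \right)} = -6 + \frac{121}{I}$
$x{\left(h{\left(A{\left(1 \right)} \right)} \right)} + 8912 = \left(-6 + \frac{121}{1}\right) + 8912 = \left(-6 + 121 \cdot 1\right) + 8912 = \left(-6 + 121\right) + 8912 = 115 + 8912 = 9027$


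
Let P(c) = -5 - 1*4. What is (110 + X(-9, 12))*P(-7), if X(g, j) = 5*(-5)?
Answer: -765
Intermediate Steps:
X(g, j) = -25
P(c) = -9 (P(c) = -5 - 4 = -9)
(110 + X(-9, 12))*P(-7) = (110 - 25)*(-9) = 85*(-9) = -765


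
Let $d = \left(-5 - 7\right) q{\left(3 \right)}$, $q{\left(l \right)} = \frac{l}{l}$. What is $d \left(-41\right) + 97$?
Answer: $589$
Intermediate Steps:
$q{\left(l \right)} = 1$
$d = -12$ ($d = \left(-5 - 7\right) 1 = \left(-12\right) 1 = -12$)
$d \left(-41\right) + 97 = \left(-12\right) \left(-41\right) + 97 = 492 + 97 = 589$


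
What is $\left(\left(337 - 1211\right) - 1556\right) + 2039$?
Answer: $-391$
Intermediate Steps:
$\left(\left(337 - 1211\right) - 1556\right) + 2039 = \left(-874 - 1556\right) + 2039 = -2430 + 2039 = -391$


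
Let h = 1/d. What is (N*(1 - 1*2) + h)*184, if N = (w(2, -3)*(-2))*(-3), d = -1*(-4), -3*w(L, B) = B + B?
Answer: -2162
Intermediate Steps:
w(L, B) = -2*B/3 (w(L, B) = -(B + B)/3 = -2*B/3)
d = 4
N = 12 (N = (-⅔*(-3)*(-2))*(-3) = (2*(-2))*(-3) = -4*(-3) = 12)
h = ¼ (h = 1/4 = ¼ ≈ 0.25000)
(N*(1 - 1*2) + h)*184 = (12*(1 - 1*2) + ¼)*184 = (12*(1 - 2) + ¼)*184 = (12*(-1) + ¼)*184 = (-12 + ¼)*184 = -47/4*184 = -2162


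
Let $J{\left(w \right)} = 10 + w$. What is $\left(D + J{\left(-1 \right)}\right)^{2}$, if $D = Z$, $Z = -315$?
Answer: $93636$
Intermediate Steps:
$D = -315$
$\left(D + J{\left(-1 \right)}\right)^{2} = \left(-315 + \left(10 - 1\right)\right)^{2} = \left(-315 + 9\right)^{2} = \left(-306\right)^{2} = 93636$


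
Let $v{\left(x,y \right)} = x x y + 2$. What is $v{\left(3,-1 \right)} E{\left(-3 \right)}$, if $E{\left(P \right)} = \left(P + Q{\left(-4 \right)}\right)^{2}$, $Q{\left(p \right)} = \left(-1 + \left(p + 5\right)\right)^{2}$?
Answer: $-63$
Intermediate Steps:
$Q{\left(p \right)} = \left(4 + p\right)^{2}$ ($Q{\left(p \right)} = \left(-1 + \left(5 + p\right)\right)^{2} = \left(4 + p\right)^{2}$)
$v{\left(x,y \right)} = 2 + y x^{2}$ ($v{\left(x,y \right)} = x^{2} y + 2 = y x^{2} + 2 = 2 + y x^{2}$)
$E{\left(P \right)} = P^{2}$ ($E{\left(P \right)} = \left(P + \left(4 - 4\right)^{2}\right)^{2} = \left(P + 0^{2}\right)^{2} = \left(P + 0\right)^{2} = P^{2}$)
$v{\left(3,-1 \right)} E{\left(-3 \right)} = \left(2 - 3^{2}\right) \left(-3\right)^{2} = \left(2 - 9\right) 9 = \left(-7\right) 9 = -63$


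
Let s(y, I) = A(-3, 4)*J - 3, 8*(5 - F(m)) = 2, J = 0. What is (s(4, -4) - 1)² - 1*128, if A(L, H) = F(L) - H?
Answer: -112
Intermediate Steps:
F(m) = 19/4 (F(m) = 5 - ⅛*2 = 5 - ¼ = 19/4)
A(L, H) = 19/4 - H
s(y, I) = -3 (s(y, I) = (19/4 - 1*4)*0 - 3 = (19/4 - 4)*0 - 3 = (¾)*0 - 3 = 0 - 3 = -3)
(s(4, -4) - 1)² - 1*128 = (-3 - 1)² - 1*128 = (-4)² - 128 = 16 - 128 = -112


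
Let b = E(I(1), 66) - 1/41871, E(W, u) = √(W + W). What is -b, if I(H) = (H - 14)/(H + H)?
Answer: 1/41871 - I*√13 ≈ 2.3883e-5 - 3.6056*I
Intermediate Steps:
I(H) = (-14 + H)/(2*H) (I(H) = (-14 + H)/((2*H)) = (-14 + H)*(1/(2*H)) = (-14 + H)/(2*H))
E(W, u) = √2*√W (E(W, u) = √(2*W) = √2*√W)
b = -1/41871 + I*√13 (b = √2*√((½)*(-14 + 1)/1) - 1/41871 = √2*√((½)*1*(-13)) - 1*1/41871 = √2*√(-13/2) - 1/41871 = √2*(I*√26/2) - 1/41871 = I*√13 - 1/41871 = -1/41871 + I*√13 ≈ -2.3883e-5 + 3.6056*I)
-b = -(-1/41871 + I*√13) = 1/41871 - I*√13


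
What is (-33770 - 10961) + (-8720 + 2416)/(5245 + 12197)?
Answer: -390102203/8721 ≈ -44731.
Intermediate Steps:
(-33770 - 10961) + (-8720 + 2416)/(5245 + 12197) = -44731 - 6304/17442 = -44731 - 6304*1/17442 = -44731 - 3152/8721 = -390102203/8721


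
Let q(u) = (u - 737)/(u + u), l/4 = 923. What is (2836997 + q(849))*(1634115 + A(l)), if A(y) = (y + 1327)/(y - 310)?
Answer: 4437127787070367347/957106 ≈ 4.6360e+12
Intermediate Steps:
l = 3692 (l = 4*923 = 3692)
A(y) = (1327 + y)/(-310 + y)
q(u) = (-737 + u)/(2*u) (q(u) = (-737 + u)/((2*u)) = (-737 + u)*(1/(2*u)) = (-737 + u)/(2*u))
(2836997 + q(849))*(1634115 + A(l)) = (2836997 + (1/2)*(-737 + 849)/849)*(1634115 + (1327 + 3692)/(-310 + 3692)) = (2836997 + (1/2)*(1/849)*112)*(1634115 + 5019/3382) = (2836997 + 56/849)*(1634115 + (1/3382)*5019) = 2408610509*(1634115 + 5019/3382)/849 = (2408610509/849)*(5526581949/3382) = 4437127787070367347/957106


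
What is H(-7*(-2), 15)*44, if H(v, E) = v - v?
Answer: 0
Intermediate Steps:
H(v, E) = 0
H(-7*(-2), 15)*44 = 0*44 = 0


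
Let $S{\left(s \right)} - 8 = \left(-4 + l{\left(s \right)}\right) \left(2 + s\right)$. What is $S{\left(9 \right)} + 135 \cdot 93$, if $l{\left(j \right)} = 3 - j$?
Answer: $12453$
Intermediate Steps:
$S{\left(s \right)} = 8 + \left(-1 - s\right) \left(2 + s\right)$ ($S{\left(s \right)} = 8 + \left(-4 - \left(-3 + s\right)\right) \left(2 + s\right) = 8 + \left(-1 - s\right) \left(2 + s\right)$)
$S{\left(9 \right)} + 135 \cdot 93 = \left(6 - 9^{2} - 27\right) + 135 \cdot 93 = \left(6 - 81 - 27\right) + 12555 = -102 + 12555 = 12453$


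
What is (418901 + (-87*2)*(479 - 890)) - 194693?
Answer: 295722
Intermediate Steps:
(418901 + (-87*2)*(479 - 890)) - 194693 = (418901 - 174*(-411)) - 194693 = (418901 + 71514) - 194693 = 490415 - 194693 = 295722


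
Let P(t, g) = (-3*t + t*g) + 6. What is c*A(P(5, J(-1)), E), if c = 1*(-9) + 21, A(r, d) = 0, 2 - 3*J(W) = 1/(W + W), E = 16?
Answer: 0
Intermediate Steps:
J(W) = 2/3 - 1/(6*W) (J(W) = 2/3 - 1/(3*(W + W)) = 2/3 - 1/(2*W)/3 = 2/3 - 1/(6*W))
P(t, g) = 6 - 3*t + g*t (P(t, g) = (-3*t + g*t) + 6 = 6 - 3*t + g*t)
c = 12 (c = -9 + 21 = 12)
c*A(P(5, J(-1)), E) = 12*0 = 0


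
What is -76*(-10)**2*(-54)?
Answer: 410400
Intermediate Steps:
-76*(-10)**2*(-54) = -76*100*(-54) = -7600*(-54) = 410400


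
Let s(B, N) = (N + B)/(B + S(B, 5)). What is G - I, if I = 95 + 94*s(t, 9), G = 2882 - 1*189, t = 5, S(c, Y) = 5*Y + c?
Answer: 12802/5 ≈ 2560.4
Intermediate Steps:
S(c, Y) = c + 5*Y
s(B, N) = (B + N)/(25 + 2*B) (s(B, N) = (N + B)/(B + (B + 5*5)) = (B + N)/(B + (B + 25)) = (B + N)/(B + (25 + B)) = (B + N)/(25 + 2*B))
G = 2693 (G = 2882 - 189 = 2693)
I = 663/5 (I = 95 + 94*((5 + 9)/(25 + 2*5)) = 95 + 94*(14/(25 + 10)) = 95 + 94*(14/35) = 95 + 94*((1/35)*14) = 95 + 94*(⅖) = 95 + 188/5 = 663/5 ≈ 132.60)
G - I = 2693 - 1*663/5 = 2693 - 663/5 = 12802/5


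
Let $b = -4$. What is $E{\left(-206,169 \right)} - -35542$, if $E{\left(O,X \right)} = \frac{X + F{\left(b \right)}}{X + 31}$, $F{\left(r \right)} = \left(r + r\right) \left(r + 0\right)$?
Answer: $\frac{7108601}{200} \approx 35543.0$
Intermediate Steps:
$F{\left(r \right)} = 2 r^{2}$ ($F{\left(r \right)} = 2 r r = 2 r^{2}$)
$E{\left(O,X \right)} = \frac{32 + X}{31 + X}$ ($E{\left(O,X \right)} = \frac{X + 2 \left(-4\right)^{2}}{X + 31} = \frac{X + 2 \cdot 16}{31 + X} = \frac{X + 32}{31 + X} = \frac{32 + X}{31 + X}$)
$E{\left(-206,169 \right)} - -35542 = \frac{32 + 169}{31 + 169} - -35542 = \frac{1}{200} \cdot 201 + 35542 = \frac{201}{200} + 35542 = \frac{7108601}{200}$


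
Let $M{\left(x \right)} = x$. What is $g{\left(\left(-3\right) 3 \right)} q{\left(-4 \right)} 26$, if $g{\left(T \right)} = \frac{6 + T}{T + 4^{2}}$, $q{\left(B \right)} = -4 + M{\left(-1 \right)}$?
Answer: $\frac{390}{7} \approx 55.714$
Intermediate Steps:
$q{\left(B \right)} = -5$ ($q{\left(B \right)} = -4 - 1 = -5$)
$g{\left(T \right)} = \frac{6 + T}{16 + T}$ ($g{\left(T \right)} = \frac{6 + T}{T + 16} = \frac{6 + T}{16 + T}$)
$g{\left(\left(-3\right) 3 \right)} q{\left(-4 \right)} 26 = \frac{6 - 9}{16 - 9} \left(-5\right) 26 = \frac{1}{7} \left(-3\right) \left(-5\right) 26 = \left(- \frac{3}{7}\right) \left(-5\right) 26 = \frac{15}{7} \cdot 26 = \frac{390}{7}$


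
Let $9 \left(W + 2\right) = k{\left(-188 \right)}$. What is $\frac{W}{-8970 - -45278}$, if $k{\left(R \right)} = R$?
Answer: $- \frac{103}{163386} \approx -0.00063041$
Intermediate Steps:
$W = - \frac{206}{9}$ ($W = -2 + \frac{1}{9} \left(-188\right) = -2 - \frac{188}{9} = - \frac{206}{9} \approx -22.889$)
$\frac{W}{-8970 - -45278} = - \frac{206}{9 \left(-8970 - -45278\right)} = - \frac{206}{9 \left(-8970 + 45278\right)} = - \frac{206}{9 \cdot 36308} = \left(- \frac{206}{9}\right) \frac{1}{36308} = - \frac{103}{163386}$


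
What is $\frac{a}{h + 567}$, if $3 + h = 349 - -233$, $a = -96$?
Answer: $- \frac{16}{191} \approx -0.08377$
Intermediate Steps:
$h = 579$ ($h = -3 + \left(349 - -233\right) = -3 + \left(349 + 233\right) = -3 + 582 = 579$)
$\frac{a}{h + 567} = \frac{1}{579 + 567} \left(-96\right) = \frac{1}{1146} \left(-96\right) = - \frac{16}{191}$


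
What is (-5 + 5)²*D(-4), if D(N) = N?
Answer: 0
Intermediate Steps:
(-5 + 5)²*D(-4) = (-5 + 5)²*(-4) = 0²*(-4) = 0*(-4) = 0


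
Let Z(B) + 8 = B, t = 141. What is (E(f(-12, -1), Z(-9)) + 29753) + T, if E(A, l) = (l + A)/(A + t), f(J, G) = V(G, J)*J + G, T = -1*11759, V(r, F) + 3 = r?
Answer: 1691451/94 ≈ 17994.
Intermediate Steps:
Z(B) = -8 + B
V(r, F) = -3 + r
T = -11759
f(J, G) = G + J*(-3 + G) (f(J, G) = (-3 + G)*J + G = J*(-3 + G) + G = G + J*(-3 + G))
E(A, l) = (A + l)/(141 + A) (E(A, l) = (l + A)/(A + 141) = (A + l)/(141 + A))
(E(f(-12, -1), Z(-9)) + 29753) + T = (((-1 - 12*(-3 - 1)) + (-8 - 9))/(141 + (-1 - 12*(-3 - 1))) + 29753) - 11759 = (((-1 - 12*(-4)) - 17)/(141 + (-1 - 12*(-4))) + 29753) - 11759 = (((-1 + 48) - 17)/(141 + (-1 + 48)) + 29753) - 11759 = ((47 - 17)/(141 + 47) + 29753) - 11759 = (30/188 + 29753) - 11759 = ((1/188)*30 + 29753) - 11759 = (15/94 + 29753) - 11759 = 2796797/94 - 11759 = 1691451/94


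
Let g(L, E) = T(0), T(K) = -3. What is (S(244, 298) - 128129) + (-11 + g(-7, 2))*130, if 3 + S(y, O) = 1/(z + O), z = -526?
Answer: -29629057/228 ≈ -1.2995e+5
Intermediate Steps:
g(L, E) = -3
S(y, O) = -3 + 1/(-526 + O)
(S(244, 298) - 128129) + (-11 + g(-7, 2))*130 = ((1579 - 3*298)/(-526 + 298) - 128129) + (-11 - 3)*130 = ((1579 - 894)/(-228) - 128129) - 14*130 = (-1/228*685 - 128129) - 1820 = (-685/228 - 128129) - 1820 = -29214097/228 - 1820 = -29629057/228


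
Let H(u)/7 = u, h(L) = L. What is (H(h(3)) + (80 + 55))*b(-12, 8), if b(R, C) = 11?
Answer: 1716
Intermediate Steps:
H(u) = 7*u
(H(h(3)) + (80 + 55))*b(-12, 8) = (7*3 + (80 + 55))*11 = (21 + 135)*11 = 156*11 = 1716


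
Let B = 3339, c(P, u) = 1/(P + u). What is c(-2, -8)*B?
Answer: -3339/10 ≈ -333.90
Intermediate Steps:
c(-2, -8)*B = 3339/(-2 - 8) = 3339/(-10) = -⅒*3339 = -3339/10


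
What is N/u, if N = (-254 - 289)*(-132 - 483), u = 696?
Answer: 111315/232 ≈ 479.81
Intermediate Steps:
N = 333945 (N = -543*(-615) = 333945)
N/u = 333945/696 = 333945*(1/696) = 111315/232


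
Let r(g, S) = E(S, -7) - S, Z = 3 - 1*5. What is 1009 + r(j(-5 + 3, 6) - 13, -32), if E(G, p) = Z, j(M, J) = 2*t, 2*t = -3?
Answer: 1039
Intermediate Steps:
t = -3/2 (t = (1/2)*(-3) = -3/2 ≈ -1.5000)
Z = -2 (Z = 3 - 5 = -2)
j(M, J) = -3 (j(M, J) = 2*(-3/2) = -3)
E(G, p) = -2
r(g, S) = -2 - S
1009 + r(j(-5 + 3, 6) - 13, -32) = 1009 + (-2 - 1*(-32)) = 1009 + (-2 + 32) = 1009 + 30 = 1039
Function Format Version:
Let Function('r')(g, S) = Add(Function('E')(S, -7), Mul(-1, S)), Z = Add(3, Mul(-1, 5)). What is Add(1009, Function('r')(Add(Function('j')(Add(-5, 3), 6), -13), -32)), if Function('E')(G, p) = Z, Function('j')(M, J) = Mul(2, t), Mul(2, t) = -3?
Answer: 1039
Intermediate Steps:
t = Rational(-3, 2) (t = Mul(Rational(1, 2), -3) = Rational(-3, 2) ≈ -1.5000)
Z = -2 (Z = Add(3, -5) = -2)
Function('j')(M, J) = -3 (Function('j')(M, J) = Mul(2, Rational(-3, 2)) = -3)
Function('E')(G, p) = -2
Function('r')(g, S) = Add(-2, Mul(-1, S))
Add(1009, Function('r')(Add(Function('j')(Add(-5, 3), 6), -13), -32)) = Add(1009, Add(-2, Mul(-1, -32))) = Add(1009, Add(-2, 32)) = Add(1009, 30) = 1039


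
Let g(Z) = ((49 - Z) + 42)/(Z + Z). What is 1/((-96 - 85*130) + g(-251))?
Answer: -251/2797817 ≈ -8.9713e-5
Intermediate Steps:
g(Z) = (91 - Z)/(2*Z) (g(Z) = (91 - Z)/((2*Z)) = (91 - Z)*(1/(2*Z)) = (91 - Z)/(2*Z))
1/((-96 - 85*130) + g(-251)) = 1/((-96 - 85*130) + (½)*(91 - 1*(-251))/(-251)) = 1/((-96 - 11050) + (½)*(-1/251)*(91 + 251)) = 1/(-11146 + (½)*(-1/251)*342) = 1/(-11146 - 171/251) = 1/(-2797817/251) = -251/2797817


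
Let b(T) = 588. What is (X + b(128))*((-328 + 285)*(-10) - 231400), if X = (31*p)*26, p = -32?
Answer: 5821367880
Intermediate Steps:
X = -25792 (X = (31*(-32))*26 = -992*26 = -25792)
(X + b(128))*((-328 + 285)*(-10) - 231400) = (-25792 + 588)*((-328 + 285)*(-10) - 231400) = -25204*(-43*(-10) - 231400) = -25204*(430 - 231400) = -25204*(-230970) = 5821367880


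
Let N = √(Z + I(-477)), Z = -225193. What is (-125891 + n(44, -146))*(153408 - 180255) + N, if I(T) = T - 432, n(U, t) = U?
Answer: 3378614409 + I*√226102 ≈ 3.3786e+9 + 475.5*I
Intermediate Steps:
I(T) = -432 + T
N = I*√226102 (N = √(-225193 + (-432 - 477)) = √(-225193 - 909) = √(-226102) = I*√226102 ≈ 475.5*I)
(-125891 + n(44, -146))*(153408 - 180255) + N = (-125891 + 44)*(153408 - 180255) + I*√226102 = -125847*(-26847) + I*√226102 = 3378614409 + I*√226102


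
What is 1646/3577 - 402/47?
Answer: -1360592/168119 ≈ -8.0930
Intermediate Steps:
1646/3577 - 402/47 = -1360592/168119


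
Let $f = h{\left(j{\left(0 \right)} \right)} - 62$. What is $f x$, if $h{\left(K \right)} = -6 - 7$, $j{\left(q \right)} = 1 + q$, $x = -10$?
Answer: $750$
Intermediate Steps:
$h{\left(K \right)} = -13$ ($h{\left(K \right)} = -6 - 7 = -13$)
$f = -75$ ($f = -13 - 62 = -75$)
$f x = \left(-75\right) \left(-10\right) = 750$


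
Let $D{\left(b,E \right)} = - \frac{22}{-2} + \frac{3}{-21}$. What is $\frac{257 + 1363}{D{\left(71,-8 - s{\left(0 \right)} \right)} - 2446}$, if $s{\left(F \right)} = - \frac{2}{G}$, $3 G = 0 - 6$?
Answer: $- \frac{630}{947} \approx -0.66526$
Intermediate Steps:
$G = -2$ ($G = \frac{0 - 6}{3} = \frac{1}{3} \left(-6\right) = -2$)
$s{\left(F \right)} = 1$ ($s{\left(F \right)} = - \frac{2}{-2} = \left(-2\right) \left(- \frac{1}{2}\right) = 1$)
$D{\left(b,E \right)} = \frac{76}{7}$ ($D{\left(b,E \right)} = \left(-22\right) \left(- \frac{1}{2}\right) + 3 \left(- \frac{1}{21}\right) = 11 - \frac{1}{7} = \frac{76}{7}$)
$\frac{257 + 1363}{D{\left(71,-8 - s{\left(0 \right)} \right)} - 2446} = \frac{257 + 1363}{\frac{76}{7} - 2446} = \frac{1620}{- \frac{17046}{7}} = 1620 \left(- \frac{7}{17046}\right) = - \frac{630}{947}$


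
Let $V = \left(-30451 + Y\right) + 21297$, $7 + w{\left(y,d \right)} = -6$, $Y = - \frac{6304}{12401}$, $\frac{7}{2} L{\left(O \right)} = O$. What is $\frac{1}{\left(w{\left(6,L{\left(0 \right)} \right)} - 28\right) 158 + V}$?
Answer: $- \frac{12401}{193858736} \approx -6.3969 \cdot 10^{-5}$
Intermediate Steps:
$L{\left(O \right)} = \frac{2 O}{7}$
$Y = - \frac{6304}{12401}$ ($Y = \left(-6304\right) \frac{1}{12401} = - \frac{6304}{12401} \approx -0.50835$)
$w{\left(y,d \right)} = -13$ ($w{\left(y,d \right)} = -7 - 6 = -13$)
$V = - \frac{113525058}{12401}$ ($V = \left(-30451 - \frac{6304}{12401}\right) + 21297 = - \frac{377629155}{12401} + 21297 = - \frac{113525058}{12401} \approx -9154.5$)
$\frac{1}{\left(w{\left(6,L{\left(0 \right)} \right)} - 28\right) 158 + V} = \frac{1}{\left(-13 - 28\right) 158 - \frac{113525058}{12401}} = \frac{1}{\left(-41\right) 158 - \frac{113525058}{12401}} = \frac{1}{-6478 - \frac{113525058}{12401}} = \frac{1}{- \frac{193858736}{12401}} = - \frac{12401}{193858736}$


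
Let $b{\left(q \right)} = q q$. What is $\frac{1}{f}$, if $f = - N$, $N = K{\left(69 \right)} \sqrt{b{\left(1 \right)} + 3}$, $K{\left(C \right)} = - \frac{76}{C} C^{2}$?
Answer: $\frac{1}{10488} \approx 9.5347 \cdot 10^{-5}$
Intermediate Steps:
$b{\left(q \right)} = q^{2}$
$K{\left(C \right)} = - 76 C$
$N = -10488$ ($N = \left(-76\right) 69 \sqrt{1^{2} + 3} = - 5244 \sqrt{1 + 3} = - 5244 \sqrt{4} = \left(-5244\right) 2 = -10488$)
$f = 10488$ ($f = \left(-1\right) \left(-10488\right) = 10488$)
$\frac{1}{f} = \frac{1}{10488}$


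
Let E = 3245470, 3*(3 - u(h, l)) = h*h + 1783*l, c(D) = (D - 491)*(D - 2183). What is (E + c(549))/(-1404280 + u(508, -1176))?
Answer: -9452094/2374087 ≈ -3.9814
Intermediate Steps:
c(D) = (-2183 + D)*(-491 + D) (c(D) = (-491 + D)*(-2183 + D) = (-2183 + D)*(-491 + D))
u(h, l) = 3 - 1783*l/3 - h²/3 (u(h, l) = 3 - (h*h + 1783*l)/3 = 3 - (h² + 1783*l)/3 = 3 + (-1783*l/3 - h²/3) = 3 - 1783*l/3 - h²/3)
(E + c(549))/(-1404280 + u(508, -1176)) = (3245470 + (1071853 + 549² - 2674*549))/(-1404280 + (3 - 1783/3*(-1176) - ⅓*508²)) = (3245470 + (1071853 + 301401 - 1468026))/(-1404280 + (3 + 698936 - ⅓*258064)) = (3245470 - 94772)/(-1404280 + (3 + 698936 - 258064/3)) = 3150698/(-1404280 + 1838753/3) = 3150698/(-2374087/3) = 3150698*(-3/2374087) = -9452094/2374087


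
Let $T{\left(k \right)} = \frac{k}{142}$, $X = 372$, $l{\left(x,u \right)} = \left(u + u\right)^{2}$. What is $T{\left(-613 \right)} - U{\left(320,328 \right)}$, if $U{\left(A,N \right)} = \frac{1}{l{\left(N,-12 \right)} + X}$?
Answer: $- \frac{290633}{67308} \approx -4.318$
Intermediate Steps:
$l{\left(x,u \right)} = 4 u^{2}$ ($l{\left(x,u \right)} = \left(2 u\right)^{2} = 4 u^{2}$)
$T{\left(k \right)} = \frac{k}{142}$ ($T{\left(k \right)} = k \frac{1}{142} = \frac{k}{142}$)
$U{\left(A,N \right)} = \frac{1}{948}$ ($U{\left(A,N \right)} = \frac{1}{4 \left(-12\right)^{2} + 372} = \frac{1}{4 \cdot 144 + 372} = \frac{1}{576 + 372} = \frac{1}{948}$)
$T{\left(-613 \right)} - U{\left(320,328 \right)} = \frac{1}{142} \left(-613\right) - \frac{1}{948} = - \frac{613}{142} - \frac{1}{948} = - \frac{290633}{67308}$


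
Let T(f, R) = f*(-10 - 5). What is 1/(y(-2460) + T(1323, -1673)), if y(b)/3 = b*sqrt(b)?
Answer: I/(45*(-441*I + 328*sqrt(615))) ≈ -1.4768e-7 + 2.724e-6*I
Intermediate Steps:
y(b) = 3*b**(3/2) (y(b) = 3*(b*sqrt(b)) = 3*b**(3/2))
T(f, R) = -15*f (T(f, R) = f*(-15) = -15*f)
1/(y(-2460) + T(1323, -1673)) = 1/(3*(-2460)**(3/2) - 15*1323) = 1/(3*(-4920*I*sqrt(615)) - 19845) = 1/(-14760*I*sqrt(615) - 19845) = 1/(-19845 - 14760*I*sqrt(615))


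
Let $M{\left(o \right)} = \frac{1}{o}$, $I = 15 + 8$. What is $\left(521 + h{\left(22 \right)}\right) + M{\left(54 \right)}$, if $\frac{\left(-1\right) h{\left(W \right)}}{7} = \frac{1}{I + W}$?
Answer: $\frac{140633}{270} \approx 520.86$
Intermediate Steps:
$I = 23$
$h{\left(W \right)} = - \frac{7}{23 + W}$
$\left(521 + h{\left(22 \right)}\right) + M{\left(54 \right)} = \left(521 - \frac{7}{23 + 22}\right) + \frac{1}{54} = \left(521 - \frac{7}{45}\right) + \frac{1}{54} = \frac{23438}{45} + \frac{1}{54} = \frac{140633}{270}$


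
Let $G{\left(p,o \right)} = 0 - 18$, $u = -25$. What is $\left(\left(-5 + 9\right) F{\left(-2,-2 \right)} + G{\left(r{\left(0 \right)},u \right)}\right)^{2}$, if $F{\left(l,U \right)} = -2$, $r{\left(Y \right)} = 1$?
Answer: $676$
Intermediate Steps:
$G{\left(p,o \right)} = -18$
$\left(\left(-5 + 9\right) F{\left(-2,-2 \right)} + G{\left(r{\left(0 \right)},u \right)}\right)^{2} = \left(\left(-5 + 9\right) \left(-2\right) - 18\right)^{2} = \left(4 \left(-2\right) - 18\right)^{2} = \left(-8 - 18\right)^{2} = \left(-26\right)^{2} = 676$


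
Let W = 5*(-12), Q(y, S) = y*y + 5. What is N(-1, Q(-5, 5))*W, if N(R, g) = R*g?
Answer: 1800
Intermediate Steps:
Q(y, S) = 5 + y**2 (Q(y, S) = y**2 + 5 = 5 + y**2)
W = -60
N(-1, Q(-5, 5))*W = -(5 + (-5)**2)*(-60) = -(5 + 25)*(-60) = -1*30*(-60) = -30*(-60) = 1800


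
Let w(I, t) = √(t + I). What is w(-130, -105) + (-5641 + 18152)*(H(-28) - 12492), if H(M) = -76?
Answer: -157238248 + I*√235 ≈ -1.5724e+8 + 15.33*I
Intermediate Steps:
w(I, t) = √(I + t)
w(-130, -105) + (-5641 + 18152)*(H(-28) - 12492) = √(-130 - 105) + (-5641 + 18152)*(-76 - 12492) = √(-235) + 12511*(-12568) = I*√235 - 157238248 = -157238248 + I*√235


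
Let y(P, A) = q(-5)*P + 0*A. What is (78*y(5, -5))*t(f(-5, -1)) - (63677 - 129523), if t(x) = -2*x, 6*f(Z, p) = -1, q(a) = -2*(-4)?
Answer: 66886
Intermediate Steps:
q(a) = 8
f(Z, p) = -⅙ (f(Z, p) = (⅙)*(-1) = -⅙)
y(P, A) = 8*P (y(P, A) = 8*P + 0*A = 8*P + 0 = 8*P)
(78*y(5, -5))*t(f(-5, -1)) - (63677 - 129523) = (78*(8*5))*(-2*(-⅙)) - (63677 - 129523) = (78*40)*(⅓) - 1*(-65846) = 3120*(⅓) + 65846 = 1040 + 65846 = 66886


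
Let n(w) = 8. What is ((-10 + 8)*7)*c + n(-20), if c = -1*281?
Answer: 3942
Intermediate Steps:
c = -281
((-10 + 8)*7)*c + n(-20) = ((-10 + 8)*7)*(-281) + 8 = -2*7*(-281) + 8 = -14*(-281) + 8 = 3934 + 8 = 3942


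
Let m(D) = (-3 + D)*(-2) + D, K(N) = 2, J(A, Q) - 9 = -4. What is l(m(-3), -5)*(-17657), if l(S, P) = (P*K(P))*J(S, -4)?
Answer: 882850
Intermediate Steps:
J(A, Q) = 5 (J(A, Q) = 9 - 4 = 5)
m(D) = 6 - D (m(D) = (6 - 2*D) + D = 6 - D)
l(S, P) = 10*P (l(S, P) = (P*2)*5 = (2*P)*5 = 10*P)
l(m(-3), -5)*(-17657) = (10*(-5))*(-17657) = -50*(-17657) = 882850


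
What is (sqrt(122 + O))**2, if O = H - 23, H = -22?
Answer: 77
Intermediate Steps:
O = -45 (O = -22 - 23 = -45)
(sqrt(122 + O))**2 = (sqrt(122 - 45))**2 = (sqrt(77))**2 = 77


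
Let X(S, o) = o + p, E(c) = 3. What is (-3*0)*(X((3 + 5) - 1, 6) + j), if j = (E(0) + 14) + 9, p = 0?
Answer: 0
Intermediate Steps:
X(S, o) = o (X(S, o) = o + 0 = o)
j = 26 (j = (3 + 14) + 9 = 17 + 9 = 26)
(-3*0)*(X((3 + 5) - 1, 6) + j) = (-3*0)*(6 + 26) = 0*32 = 0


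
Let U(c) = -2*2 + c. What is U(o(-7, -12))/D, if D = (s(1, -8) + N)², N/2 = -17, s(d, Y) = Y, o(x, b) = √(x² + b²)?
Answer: -1/441 + √193/1764 ≈ 0.0056080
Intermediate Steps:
o(x, b) = √(b² + x²)
N = -34 (N = 2*(-17) = -34)
U(c) = -4 + c
D = 1764 (D = (-8 - 34)² = (-42)² = 1764)
U(o(-7, -12))/D = (-4 + √((-12)² + (-7)²))/1764 = (-4 + √(144 + 49))*(1/1764) = (-4 + √193)*(1/1764) = -1/441 + √193/1764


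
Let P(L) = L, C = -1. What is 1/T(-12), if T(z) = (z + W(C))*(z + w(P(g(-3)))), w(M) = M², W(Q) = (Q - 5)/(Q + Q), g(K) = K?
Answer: 1/27 ≈ 0.037037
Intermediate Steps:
W(Q) = (-5 + Q)/(2*Q) (W(Q) = (-5 + Q)/((2*Q)) = (-5 + Q)*(1/(2*Q)) = (-5 + Q)/(2*Q))
T(z) = (3 + z)*(9 + z) (T(z) = (z + (½)*(-5 - 1)/(-1))*(z + (-3)²) = (z + (½)*(-1)*(-6))*(z + 9) = (z + 3)*(9 + z) = (3 + z)*(9 + z))
1/T(-12) = 1/(27 + (-12)² + 12*(-12)) = 1/(27 + 144 - 144) = 1/27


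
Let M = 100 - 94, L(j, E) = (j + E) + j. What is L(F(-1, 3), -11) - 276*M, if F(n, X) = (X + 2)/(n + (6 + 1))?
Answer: -4996/3 ≈ -1665.3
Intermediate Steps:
F(n, X) = (2 + X)/(7 + n) (F(n, X) = (2 + X)/(n + 7) = (2 + X)/(7 + n))
L(j, E) = E + 2*j (L(j, E) = (E + j) + j = E + 2*j)
M = 6
L(F(-1, 3), -11) - 276*M = (-11 + 2*((2 + 3)/(7 - 1))) - 276*6 = (-11 + 2*(5/6)) - 1656 = (-11 + 2*((⅙)*5)) - 1656 = (-11 + 2*(⅚)) - 1656 = (-11 + 5/3) - 1656 = -28/3 - 1656 = -4996/3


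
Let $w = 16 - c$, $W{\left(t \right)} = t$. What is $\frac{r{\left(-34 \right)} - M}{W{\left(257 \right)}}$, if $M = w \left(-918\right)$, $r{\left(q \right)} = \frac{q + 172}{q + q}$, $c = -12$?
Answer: $\frac{873867}{8738} \approx 100.01$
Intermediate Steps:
$w = 28$ ($w = 16 - -12 = 16 + 12 = 28$)
$r{\left(q \right)} = \frac{172 + q}{2 q}$
$M = -25704$ ($M = 28 \left(-918\right) = -25704$)
$\frac{r{\left(-34 \right)} - M}{W{\left(257 \right)}} = \frac{\frac{172 - 34}{2 \left(-34\right)} - -25704}{257} = \left(\frac{1}{2} \left(- \frac{1}{34}\right) 138 + 25704\right) \frac{1}{257} = \left(- \frac{69}{34} + 25704\right) \frac{1}{257} = \frac{873867}{34} \cdot \frac{1}{257} = \frac{873867}{8738}$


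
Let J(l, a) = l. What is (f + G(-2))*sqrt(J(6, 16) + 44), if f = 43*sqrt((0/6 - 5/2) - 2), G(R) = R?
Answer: -10*sqrt(2) + 645*I ≈ -14.142 + 645.0*I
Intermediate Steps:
f = 129*I*sqrt(2)/2 (f = 43*sqrt((0*(1/6) - 5*1/2) - 2) = 43*sqrt((0 - 5/2) - 2) = 43*sqrt(-5/2 - 2) = 43*sqrt(-9/2) = 43*(3*I*sqrt(2)/2) = 129*I*sqrt(2)/2 ≈ 91.217*I)
(f + G(-2))*sqrt(J(6, 16) + 44) = (129*I*sqrt(2)/2 - 2)*sqrt(6 + 44) = (-2 + 129*I*sqrt(2)/2)*sqrt(50) = (-2 + 129*I*sqrt(2)/2)*(5*sqrt(2)) = 5*sqrt(2)*(-2 + 129*I*sqrt(2)/2)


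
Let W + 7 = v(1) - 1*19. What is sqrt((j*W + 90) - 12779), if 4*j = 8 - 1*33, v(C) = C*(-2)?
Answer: I*sqrt(12514) ≈ 111.87*I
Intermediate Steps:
v(C) = -2*C
j = -25/4 (j = (8 - 1*33)/4 = (8 - 33)/4 = (1/4)*(-25) = -25/4 ≈ -6.2500)
W = -28 (W = -7 + (-2*1 - 1*19) = -7 + (-2 - 19) = -7 - 21 = -28)
sqrt((j*W + 90) - 12779) = sqrt((-25/4*(-28) + 90) - 12779) = sqrt((175 + 90) - 12779) = sqrt(265 - 12779) = sqrt(-12514) = I*sqrt(12514)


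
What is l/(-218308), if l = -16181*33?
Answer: 533973/218308 ≈ 2.4460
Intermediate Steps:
l = -533973
l/(-218308) = -533973/(-218308) = -533973*(-1/218308) = 533973/218308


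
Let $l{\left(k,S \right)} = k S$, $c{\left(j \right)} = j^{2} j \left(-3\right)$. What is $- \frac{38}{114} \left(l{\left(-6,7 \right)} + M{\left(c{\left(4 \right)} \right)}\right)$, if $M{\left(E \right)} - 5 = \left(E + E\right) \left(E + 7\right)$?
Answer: $- \frac{71003}{3} \approx -23668.0$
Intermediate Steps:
$c{\left(j \right)} = - 3 j^{3}$ ($c{\left(j \right)} = j^{3} \left(-3\right) = - 3 j^{3}$)
$M{\left(E \right)} = 5 + 2 E \left(7 + E\right)$ ($M{\left(E \right)} = 5 + \left(E + E\right) \left(E + 7\right) = 5 + 2 E \left(7 + E\right)$)
$l{\left(k,S \right)} = S k$
$- \frac{38}{114} \left(l{\left(-6,7 \right)} + M{\left(c{\left(4 \right)} \right)}\right) = - \frac{38}{114} \left(7 \left(-6\right) + \left(5 + 2 \left(- 3 \cdot 4^{3}\right)^{2} + 14 \left(- 3 \cdot 4^{3}\right)\right)\right) = \left(-38\right) \frac{1}{114} \left(-42 + \left(5 + 2 \left(\left(-3\right) 64\right)^{2} + 14 \left(\left(-3\right) 64\right)\right)\right) = - \frac{-42 + \left(5 + 2 \left(-192\right)^{2} + 14 \left(-192\right)\right)}{3} = - \frac{-42 + \left(5 + 2 \cdot 36864 - 2688\right)}{3} = - \frac{-42 + \left(5 + 73728 - 2688\right)}{3} = - \frac{-42 + 71045}{3} = \left(- \frac{1}{3}\right) 71003 = - \frac{71003}{3}$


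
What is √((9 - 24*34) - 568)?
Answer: 5*I*√55 ≈ 37.081*I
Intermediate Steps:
√((9 - 24*34) - 568) = √((9 - 816) - 568) = √(-807 - 568) = √(-1375) = 5*I*√55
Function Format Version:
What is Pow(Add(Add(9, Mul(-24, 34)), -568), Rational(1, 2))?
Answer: Mul(5, I, Pow(55, Rational(1, 2))) ≈ Mul(37.081, I)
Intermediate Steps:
Pow(Add(Add(9, Mul(-24, 34)), -568), Rational(1, 2)) = Pow(Add(Add(9, -816), -568), Rational(1, 2)) = Pow(Add(-807, -568), Rational(1, 2)) = Pow(-1375, Rational(1, 2)) = Mul(5, I, Pow(55, Rational(1, 2)))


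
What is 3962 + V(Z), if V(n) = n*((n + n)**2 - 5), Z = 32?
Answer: 134874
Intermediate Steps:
V(n) = n*(-5 + 4*n**2) (V(n) = n*((2*n)**2 - 5) = n*(4*n**2 - 5) = n*(-5 + 4*n**2))
3962 + V(Z) = 3962 + 32*(-5 + 4*32**2) = 3962 + 32*(-5 + 4*1024) = 3962 + 32*(-5 + 4096) = 3962 + 32*4091 = 3962 + 130912 = 134874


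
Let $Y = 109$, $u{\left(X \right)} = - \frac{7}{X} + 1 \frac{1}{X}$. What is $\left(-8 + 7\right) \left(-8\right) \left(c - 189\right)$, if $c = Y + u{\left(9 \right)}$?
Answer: $- \frac{1936}{3} \approx -645.33$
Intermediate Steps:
$u{\left(X \right)} = - \frac{6}{X}$ ($u{\left(X \right)} = - \frac{7}{X} + \frac{1}{X} = - \frac{6}{X}$)
$c = \frac{325}{3}$ ($c = 109 - \frac{6}{9} = 109 - \frac{2}{3} = \frac{325}{3} \approx 108.33$)
$\left(-8 + 7\right) \left(-8\right) \left(c - 189\right) = \left(-8 + 7\right) \left(-8\right) \left(\frac{325}{3} - 189\right) = \left(-1\right) \left(-8\right) \left(- \frac{242}{3}\right) = 8 \left(- \frac{242}{3}\right) = - \frac{1936}{3}$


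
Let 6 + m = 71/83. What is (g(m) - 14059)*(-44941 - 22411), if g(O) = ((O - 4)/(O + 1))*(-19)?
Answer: 40838186423/43 ≈ 9.4973e+8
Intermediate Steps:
m = -427/83 (m = -6 + 71/83 = -427/83 ≈ -5.1446)
g(O) = -19*(-4 + O)/(1 + O) (g(O) = ((-4 + O)/(1 + O))*(-19) = -19*(-4 + O)/(1 + O))
(g(m) - 14059)*(-44941 - 22411) = (19*(4 - 1*(-427/83))/(1 - 427/83) - 14059)*(-44941 - 22411) = (19*(4 + 427/83)/(-344/83) - 14059)*(-67352) = (19*(-83/344)*(759/83) - 14059)*(-67352) = (-14421/344 - 14059)*(-67352) = -4850717/344*(-67352) = 40838186423/43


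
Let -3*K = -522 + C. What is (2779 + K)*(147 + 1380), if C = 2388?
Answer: 3293739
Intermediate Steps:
K = -622 (K = -(-522 + 2388)/3 = -⅓*1866 = -622)
(2779 + K)*(147 + 1380) = (2779 - 622)*(147 + 1380) = 2157*1527 = 3293739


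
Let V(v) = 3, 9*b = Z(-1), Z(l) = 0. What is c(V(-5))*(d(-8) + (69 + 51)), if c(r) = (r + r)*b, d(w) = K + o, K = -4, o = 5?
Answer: 0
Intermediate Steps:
b = 0 (b = (1/9)*0 = 0)
d(w) = 1 (d(w) = -4 + 5 = 1)
c(r) = 0 (c(r) = (r + r)*0 = (2*r)*0 = 0)
c(V(-5))*(d(-8) + (69 + 51)) = 0*(1 + (69 + 51)) = 0*(1 + 120) = 0*121 = 0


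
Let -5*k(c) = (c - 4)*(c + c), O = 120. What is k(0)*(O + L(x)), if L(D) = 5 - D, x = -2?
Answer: 0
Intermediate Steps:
k(c) = -2*c*(-4 + c)/5 (k(c) = -(c - 4)*(c + c)/5 = -(-4 + c)*2*c/5 = -2*c*(-4 + c)/5)
k(0)*(O + L(x)) = ((⅖)*0*(4 - 1*0))*(120 + (5 - 1*(-2))) = ((⅖)*0*(4 + 0))*(120 + (5 + 2)) = ((⅖)*0*4)*(120 + 7) = 0*127 = 0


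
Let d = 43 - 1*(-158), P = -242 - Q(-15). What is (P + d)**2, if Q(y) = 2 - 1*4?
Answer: 1521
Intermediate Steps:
Q(y) = -2 (Q(y) = 2 - 4 = -2)
P = -240 (P = -242 - 1*(-2) = -242 + 2 = -240)
d = 201 (d = 43 + 158 = 201)
(P + d)**2 = (-240 + 201)**2 = (-39)**2 = 1521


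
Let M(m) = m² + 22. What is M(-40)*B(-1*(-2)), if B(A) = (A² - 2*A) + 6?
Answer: 9732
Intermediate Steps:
M(m) = 22 + m²
B(A) = 6 + A² - 2*A
M(-40)*B(-1*(-2)) = (22 + (-40)²)*(6 + (-1*(-2))² - (-2)*(-2)) = (22 + 1600)*(6 + 2² - 2*2) = 1622*(6 + 4 - 4) = 1622*6 = 9732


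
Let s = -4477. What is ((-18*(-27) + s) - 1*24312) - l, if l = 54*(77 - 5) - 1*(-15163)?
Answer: -47354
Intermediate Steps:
l = 19051 (l = 54*72 + 15163 = 3888 + 15163 = 19051)
((-18*(-27) + s) - 1*24312) - l = ((-18*(-27) - 4477) - 1*24312) - 1*19051 = ((486 - 4477) - 24312) - 19051 = (-3991 - 24312) - 19051 = -28303 - 19051 = -47354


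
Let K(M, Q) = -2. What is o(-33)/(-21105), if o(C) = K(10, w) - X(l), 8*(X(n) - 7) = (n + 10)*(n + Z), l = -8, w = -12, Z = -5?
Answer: 23/84420 ≈ 0.00027245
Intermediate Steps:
X(n) = 7 + (-5 + n)*(10 + n)/8 (X(n) = 7 + ((n + 10)*(n - 5))/8 = 7 + ((10 + n)*(-5 + n))/8 = 7 + ((-5 + n)*(10 + n))/8 = 7 + (-5 + n)*(10 + n)/8)
o(C) = -23/4 (o(C) = -2 - (¾ + (⅛)*(-8)² + (5/8)*(-8)) = -2 - (¾ + (⅛)*64 - 5) = -2 - (¾ + 8 - 5) = -2 - 1*15/4 = -2 - 15/4 = -23/4)
o(-33)/(-21105) = -23/4/(-21105) = -23/4*(-1/21105) = 23/84420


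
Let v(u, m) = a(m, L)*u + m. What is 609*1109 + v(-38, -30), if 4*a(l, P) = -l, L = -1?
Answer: 675066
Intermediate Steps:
a(l, P) = -l/4 (a(l, P) = (-l)/4 = -l/4)
v(u, m) = m - m*u/4 (v(u, m) = (-m/4)*u + m = -m*u/4 + m = m - m*u/4)
609*1109 + v(-38, -30) = 609*1109 + (1/4)*(-30)*(4 - 1*(-38)) = 675381 + (1/4)*(-30)*(4 + 38) = 675381 + (1/4)*(-30)*42 = 675381 - 315 = 675066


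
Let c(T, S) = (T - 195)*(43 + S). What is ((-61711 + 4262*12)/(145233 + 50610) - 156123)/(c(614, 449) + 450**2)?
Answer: -3821950907/10003856283 ≈ -0.38205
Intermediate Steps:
c(T, S) = (-195 + T)*(43 + S)
((-61711 + 4262*12)/(145233 + 50610) - 156123)/(c(614, 449) + 450**2) = ((-61711 + 4262*12)/(145233 + 50610) - 156123)/((-8385 - 195*449 + 43*614 + 449*614) + 450**2) = ((-61711 + 51144)/195843 - 156123)/((-8385 - 87555 + 26402 + 275686) + 202500) = (-10567*1/195843 - 156123)/(206148 + 202500) = (-10567/195843 - 156123)/408648 = -30575607256/195843*1/408648 = -3821950907/10003856283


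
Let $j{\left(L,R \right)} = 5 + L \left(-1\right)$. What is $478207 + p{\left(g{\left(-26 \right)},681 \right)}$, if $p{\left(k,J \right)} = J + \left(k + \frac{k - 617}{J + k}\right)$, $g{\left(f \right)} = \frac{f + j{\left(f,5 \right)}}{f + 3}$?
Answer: $\frac{86231723097}{180067} \approx 4.7889 \cdot 10^{5}$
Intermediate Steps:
$j{\left(L,R \right)} = 5 - L$
$g{\left(f \right)} = \frac{5}{3 + f}$ ($g{\left(f \right)} = \frac{f - \left(-5 + f\right)}{f + 3} = \frac{5}{3 + f}$)
$p{\left(k,J \right)} = J + k + \frac{-617 + k}{J + k}$ ($p{\left(k,J \right)} = J + \left(k + \frac{-617 + k}{J + k}\right) = J + k + \frac{-617 + k}{J + k}$)
$478207 + p{\left(g{\left(-26 \right)},681 \right)} = 478207 + \frac{-617 + \frac{5}{3 - 26} + 681^{2} + \left(\frac{5}{3 - 26}\right)^{2} + 2 \cdot 681 \frac{5}{3 - 26}}{681 + \frac{5}{3 - 26}} = 478207 + \frac{-617 + \frac{5}{-23} + 463761 + \left(\frac{5}{-23}\right)^{2} + 2 \cdot 681 \frac{5}{-23}}{681 + \frac{5}{-23}} = 478207 + \frac{-617 + 5 \left(- \frac{1}{23}\right) + 463761 + \left(5 \left(- \frac{1}{23}\right)\right)^{2} + 2 \cdot 681 \cdot 5 \left(- \frac{1}{23}\right)}{681 + 5 \left(- \frac{1}{23}\right)} = 478207 + \frac{-617 - \frac{5}{23} + 463761 + \left(- \frac{5}{23}\right)^{2} + 2 \cdot 681 \left(- \frac{5}{23}\right)}{681 - \frac{5}{23}} = 478207 + \frac{-617 - \frac{5}{23} + 463761 + \frac{25}{529} - \frac{6810}{23}}{\frac{15658}{23}} = 478207 + \frac{23}{15658} \cdot \frac{244846456}{529} = 478207 + \frac{122423228}{180067} = \frac{86231723097}{180067}$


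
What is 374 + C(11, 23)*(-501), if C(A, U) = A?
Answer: -5137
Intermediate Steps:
374 + C(11, 23)*(-501) = 374 + 11*(-501) = 374 - 5511 = -5137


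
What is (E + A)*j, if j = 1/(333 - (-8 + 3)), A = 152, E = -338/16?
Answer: 1047/2704 ≈ 0.38720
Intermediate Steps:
E = -169/8 (E = -338*1/16 = -169/8 ≈ -21.125)
j = 1/338 (j = 1/(333 - 1*(-5)) = 1/(333 + 5) = 1/338 ≈ 0.0029586)
(E + A)*j = (-169/8 + 152)*(1/338) = (1047/8)*(1/338) = 1047/2704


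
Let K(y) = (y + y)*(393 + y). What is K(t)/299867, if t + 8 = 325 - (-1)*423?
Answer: 1676840/299867 ≈ 5.5919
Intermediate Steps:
t = 740 (t = -8 + (325 - (-1)*423) = -8 + (325 - 1*(-423)) = -8 + (325 + 423) = -8 + 748 = 740)
K(y) = 2*y*(393 + y) (K(y) = (2*y)*(393 + y) = 2*y*(393 + y))
K(t)/299867 = (2*740*(393 + 740))/299867 = (2*740*1133)*(1/299867) = 1676840*(1/299867) = 1676840/299867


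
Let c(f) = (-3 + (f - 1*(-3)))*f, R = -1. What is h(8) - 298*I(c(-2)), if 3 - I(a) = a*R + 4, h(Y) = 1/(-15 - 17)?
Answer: -28609/32 ≈ -894.03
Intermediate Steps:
c(f) = f² (c(f) = (-3 + (f + 3))*f = (-3 + (3 + f))*f = f*f = f²)
h(Y) = -1/32 (h(Y) = 1/(-32) = -1/32)
I(a) = -1 + a (I(a) = 3 - (a*(-1) + 4) = 3 - (-a + 4) = 3 - (4 - a) = 3 + (-4 + a) = -1 + a)
h(8) - 298*I(c(-2)) = -1/32 - 298*(-1 + (-2)²) = -1/32 - 298*(-1 + 4) = -1/32 - 298*3 = -1/32 - 894 = -28609/32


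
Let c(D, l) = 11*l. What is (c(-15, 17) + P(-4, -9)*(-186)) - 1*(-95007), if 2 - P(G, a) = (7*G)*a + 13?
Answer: 144112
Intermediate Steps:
P(G, a) = -11 - 7*G*a (P(G, a) = 2 - ((7*G)*a + 13) = 2 - (7*G*a + 13) = 2 - (13 + 7*G*a) = 2 + (-13 - 7*G*a) = -11 - 7*G*a)
(c(-15, 17) + P(-4, -9)*(-186)) - 1*(-95007) = (11*17 + (-11 - 7*(-4)*(-9))*(-186)) - 1*(-95007) = (187 + (-11 - 252)*(-186)) + 95007 = (187 - 263*(-186)) + 95007 = (187 + 48918) + 95007 = 49105 + 95007 = 144112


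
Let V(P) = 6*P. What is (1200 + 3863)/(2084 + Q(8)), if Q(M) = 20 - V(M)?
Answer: 5063/2056 ≈ 2.4625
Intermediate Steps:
Q(M) = 20 - 6*M
(1200 + 3863)/(2084 + Q(8)) = (1200 + 3863)/(2084 + (20 - 6*8)) = 5063/(2084 + (20 - 48)) = 5063/(2084 - 28) = 5063/2056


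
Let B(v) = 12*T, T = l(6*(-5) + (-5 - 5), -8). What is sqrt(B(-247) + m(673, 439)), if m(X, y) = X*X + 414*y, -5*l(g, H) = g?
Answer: sqrt(634771) ≈ 796.73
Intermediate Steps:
l(g, H) = -g/5
m(X, y) = X**2 + 414*y
T = 8 (T = -(6*(-5) + (-5 - 5))/5 = -(-30 - 10)/5 = -1/5*(-40) = 8)
B(v) = 96 (B(v) = 12*8 = 96)
sqrt(B(-247) + m(673, 439)) = sqrt(96 + (673**2 + 414*439)) = sqrt(96 + (452929 + 181746)) = sqrt(96 + 634675) = sqrt(634771)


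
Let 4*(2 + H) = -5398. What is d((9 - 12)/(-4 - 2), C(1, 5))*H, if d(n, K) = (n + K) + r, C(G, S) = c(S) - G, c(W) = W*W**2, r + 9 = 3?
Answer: -640611/4 ≈ -1.6015e+5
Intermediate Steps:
r = -6 (r = -9 + 3 = -6)
c(W) = W**3
H = -2703/2 (H = -2 + (1/4)*(-5398) = -2 - 2699/2 = -2703/2 ≈ -1351.5)
C(G, S) = S**3 - G
d(n, K) = -6 + K + n (d(n, K) = (n + K) - 6 = (K + n) - 6 = -6 + K + n)
d((9 - 12)/(-4 - 2), C(1, 5))*H = (-6 + (5**3 - 1*1) + (9 - 12)/(-4 - 2))*(-2703/2) = (-6 + (125 - 1) - 3/(-6))*(-2703/2) = (-6 + 124 - 3*(-1/6))*(-2703/2) = (-6 + 124 + 1/2)*(-2703/2) = (237/2)*(-2703/2) = -640611/4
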